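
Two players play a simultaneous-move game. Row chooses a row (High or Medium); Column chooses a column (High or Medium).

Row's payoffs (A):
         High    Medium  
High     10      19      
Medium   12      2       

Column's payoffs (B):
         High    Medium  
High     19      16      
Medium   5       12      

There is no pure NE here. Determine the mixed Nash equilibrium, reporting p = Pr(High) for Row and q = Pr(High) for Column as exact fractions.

In a mixed NE each player is indifferent between their pure strategies, so the opponent's mix sets the indifference.
Column indifferent between High and Medium: p·19 + (1−p)·5 = p·16 + (1−p)·12 ⟹ 5 + 14p = 12 + 4p ⟹ p = 7/10.
Row indifferent between High and Medium: q·10 + (1−q)·19 = q·12 + (1−q)·2 ⟹ 19 + (-9)q = 2 + 10q ⟹ q = 17/19.

p = 7/10, q = 17/19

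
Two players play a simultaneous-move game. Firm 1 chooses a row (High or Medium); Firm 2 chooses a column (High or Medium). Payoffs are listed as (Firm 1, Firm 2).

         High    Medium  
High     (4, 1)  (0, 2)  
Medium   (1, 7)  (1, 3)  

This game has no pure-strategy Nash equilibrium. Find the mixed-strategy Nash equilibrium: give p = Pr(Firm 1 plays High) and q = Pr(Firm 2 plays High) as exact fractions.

p = 4/5, q = 1/4

Each player's mixing probability is pinned down by making the *other* player indifferent.
Firm 2 indifferent between High and Medium: p·1 + (1−p)·7 = p·2 + (1−p)·3 ⟹ 7 + (-6)p = 3 + (-1)p ⟹ p = 4/5.
Firm 1 indifferent between High and Medium: q·4 + (1−q)·0 = q·1 + (1−q)·1 ⟹ 0 + 4q = 1 + 0q ⟹ q = 1/4.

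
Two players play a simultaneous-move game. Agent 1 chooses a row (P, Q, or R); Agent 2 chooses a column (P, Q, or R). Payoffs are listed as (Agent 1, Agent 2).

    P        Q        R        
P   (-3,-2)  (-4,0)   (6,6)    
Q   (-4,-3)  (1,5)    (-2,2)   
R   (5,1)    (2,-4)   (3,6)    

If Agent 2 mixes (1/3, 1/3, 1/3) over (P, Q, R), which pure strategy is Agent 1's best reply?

Agent 1's best reply maximizes expected payoff against the mix.
P: (1/3)·(-3) + (1/3)·(-4) + (1/3)·6 = -1/3
Q: (1/3)·(-4) + (1/3)·1 + (1/3)·(-2) = -5/3
R: (1/3)·5 + (1/3)·2 + (1/3)·3 = 10/3
Highest expected payoff is 10/3, from R.

R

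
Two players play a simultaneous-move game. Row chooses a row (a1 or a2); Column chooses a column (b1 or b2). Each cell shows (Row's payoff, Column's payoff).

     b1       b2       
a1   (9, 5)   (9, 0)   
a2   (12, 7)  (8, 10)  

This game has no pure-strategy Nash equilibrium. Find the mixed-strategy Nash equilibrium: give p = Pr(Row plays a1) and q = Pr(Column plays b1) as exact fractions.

p = 3/8, q = 1/4

Each player's mixing probability is pinned down by making the *other* player indifferent.
Column indifferent between b1 and b2: p·5 + (1−p)·7 = p·0 + (1−p)·10 ⟹ 7 + (-2)p = 10 + (-10)p ⟹ p = 3/8.
Row indifferent between a1 and a2: q·9 + (1−q)·9 = q·12 + (1−q)·8 ⟹ 9 + 0q = 8 + 4q ⟹ q = 1/4.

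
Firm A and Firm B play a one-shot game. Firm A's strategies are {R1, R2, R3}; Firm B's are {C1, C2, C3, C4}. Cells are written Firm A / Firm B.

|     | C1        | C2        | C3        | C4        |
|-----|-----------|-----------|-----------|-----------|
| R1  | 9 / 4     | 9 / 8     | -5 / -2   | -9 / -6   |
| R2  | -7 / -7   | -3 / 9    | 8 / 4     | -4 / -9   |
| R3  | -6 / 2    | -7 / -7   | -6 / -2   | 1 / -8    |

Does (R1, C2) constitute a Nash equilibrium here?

Yes

Holding Firm B at C2: Firm A gets 9 from R1, versus -3 from R2, -7 from R3. No profitable deviation for Firm A.
Holding Firm A at R1: Firm B gets 8 from C2, versus 4 from C1, -2 from C3, -6 from C4. No profitable deviation for Firm B either.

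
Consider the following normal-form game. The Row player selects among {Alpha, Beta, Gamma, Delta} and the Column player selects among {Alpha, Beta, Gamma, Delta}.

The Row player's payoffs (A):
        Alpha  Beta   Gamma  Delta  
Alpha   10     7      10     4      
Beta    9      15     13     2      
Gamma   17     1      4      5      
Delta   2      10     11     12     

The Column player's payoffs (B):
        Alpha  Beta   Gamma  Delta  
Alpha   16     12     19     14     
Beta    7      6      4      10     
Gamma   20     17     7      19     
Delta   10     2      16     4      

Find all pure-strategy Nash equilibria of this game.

(Gamma, Alpha)

Find each player's best response to every opponent strategy; NE are the intersections.
The Row player's best responses — vs Alpha: Gamma (payoff 17); vs Beta: Beta (payoff 15); vs Gamma: Beta (payoff 13); vs Delta: Delta (payoff 12).
The Column player's best responses — vs Alpha: Gamma (payoff 19); vs Beta: Delta (payoff 10); vs Gamma: Alpha (payoff 20); vs Delta: Gamma (payoff 16).
The only mutual best response is (Gamma, Alpha); neither player gains by switching there.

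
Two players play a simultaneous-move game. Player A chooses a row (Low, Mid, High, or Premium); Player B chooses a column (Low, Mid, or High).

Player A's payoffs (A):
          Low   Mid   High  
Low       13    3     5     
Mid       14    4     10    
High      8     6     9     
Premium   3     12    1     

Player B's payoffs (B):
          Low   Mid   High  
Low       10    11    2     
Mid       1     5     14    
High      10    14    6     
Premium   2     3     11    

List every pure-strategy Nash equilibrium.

A profile is a Nash equilibrium when each player is best-responding to the other.
Player A's best responses — vs Low: Mid (payoff 14); vs Mid: Premium (payoff 12); vs High: Mid (payoff 10).
Player B's best responses — vs Low: Mid (payoff 11); vs Mid: High (payoff 14); vs High: Mid (payoff 14); vs Premium: High (payoff 11).
The only mutual best response is (Mid, High); neither player gains by switching there.

(Mid, High)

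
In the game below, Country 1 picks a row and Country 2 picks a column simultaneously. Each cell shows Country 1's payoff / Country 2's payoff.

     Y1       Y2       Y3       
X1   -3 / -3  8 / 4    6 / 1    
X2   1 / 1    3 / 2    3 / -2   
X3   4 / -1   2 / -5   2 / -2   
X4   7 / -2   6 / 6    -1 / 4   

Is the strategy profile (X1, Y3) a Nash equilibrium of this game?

No

Holding Country 2 at Y3: Country 1 gets 6 from X1, versus 3 from X2, 2 from X3, -1 from X4. No profitable deviation for Country 1.
Holding Country 1 at X1: Country 2 gets 1 from Y3 but could get 4 by switching to Y2. Country 2 has a profitable deviation.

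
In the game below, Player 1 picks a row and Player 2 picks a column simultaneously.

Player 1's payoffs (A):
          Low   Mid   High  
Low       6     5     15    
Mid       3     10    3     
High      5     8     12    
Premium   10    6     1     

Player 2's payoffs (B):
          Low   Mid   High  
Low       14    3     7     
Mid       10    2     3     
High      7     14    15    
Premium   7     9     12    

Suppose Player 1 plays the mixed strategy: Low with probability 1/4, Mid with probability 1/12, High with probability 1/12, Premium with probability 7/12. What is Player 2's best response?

High

Player 2's best reply maximizes expected payoff against the mix.
Low: (1/4)·14 + (1/12)·10 + (1/12)·7 + (7/12)·7 = 9
Mid: (1/4)·3 + (1/12)·2 + (1/12)·14 + (7/12)·9 = 22/3
High: (1/4)·7 + (1/12)·3 + (1/12)·15 + (7/12)·12 = 41/4
Highest expected payoff is 41/4, from High.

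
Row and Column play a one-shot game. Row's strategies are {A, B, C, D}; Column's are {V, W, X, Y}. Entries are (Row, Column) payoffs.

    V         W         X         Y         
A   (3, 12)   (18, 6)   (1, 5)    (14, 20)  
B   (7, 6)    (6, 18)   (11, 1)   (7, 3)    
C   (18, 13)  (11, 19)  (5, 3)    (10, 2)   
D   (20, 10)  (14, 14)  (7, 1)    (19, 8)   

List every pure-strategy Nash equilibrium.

A profile is a Nash equilibrium when each player is best-responding to the other.
Row's best responses — vs V: D (payoff 20); vs W: A (payoff 18); vs X: B (payoff 11); vs Y: D (payoff 19).
Column's best responses — vs A: Y (payoff 20); vs B: W (payoff 18); vs C: W (payoff 19); vs D: W (payoff 14).
No cell has both players best-responding. For instance, Row's best reply to W is A, but against A Column prefers Y over W.

No pure-strategy Nash equilibrium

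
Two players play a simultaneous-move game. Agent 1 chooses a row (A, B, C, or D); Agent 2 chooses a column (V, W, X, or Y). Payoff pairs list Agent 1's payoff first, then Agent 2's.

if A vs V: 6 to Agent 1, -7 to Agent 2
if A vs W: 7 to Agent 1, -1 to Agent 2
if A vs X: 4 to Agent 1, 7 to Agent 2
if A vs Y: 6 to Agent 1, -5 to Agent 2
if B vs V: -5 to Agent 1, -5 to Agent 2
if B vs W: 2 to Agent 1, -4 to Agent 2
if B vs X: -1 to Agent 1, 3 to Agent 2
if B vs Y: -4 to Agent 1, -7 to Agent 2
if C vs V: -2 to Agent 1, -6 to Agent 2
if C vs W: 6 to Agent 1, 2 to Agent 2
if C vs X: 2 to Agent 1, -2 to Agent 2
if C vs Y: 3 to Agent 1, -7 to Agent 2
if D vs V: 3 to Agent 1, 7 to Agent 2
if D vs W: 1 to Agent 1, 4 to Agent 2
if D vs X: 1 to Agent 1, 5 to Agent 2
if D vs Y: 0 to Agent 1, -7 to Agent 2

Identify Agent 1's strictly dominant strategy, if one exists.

A

Check whether one of Agent 1's strategies beats all alternatives regardless of what the opponent does.
A strictly dominates: vs V: 6 > each of {-5, -2, 3}; vs W: 7 > each of {2, 6, 1}; vs X: 4 > each of {-1, 2, 1}; vs Y: 6 > each of {-4, 3, 0}.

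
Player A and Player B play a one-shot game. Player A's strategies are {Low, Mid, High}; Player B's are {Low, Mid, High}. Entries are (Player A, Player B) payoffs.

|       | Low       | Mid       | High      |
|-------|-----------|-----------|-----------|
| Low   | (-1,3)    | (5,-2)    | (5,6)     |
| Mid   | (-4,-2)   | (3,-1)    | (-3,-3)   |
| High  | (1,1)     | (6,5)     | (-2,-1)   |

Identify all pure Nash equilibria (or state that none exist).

A profile is a Nash equilibrium when each player is best-responding to the other.
Player A's best responses — vs Low: High (payoff 1); vs Mid: High (payoff 6); vs High: Low (payoff 5).
Player B's best responses — vs Low: High (payoff 6); vs Mid: Mid (payoff -1); vs High: Mid (payoff 5).
Mutual best responses occur at (Low, High) and (High, Mid); at each, neither player gains by switching.

(Low, High) and (High, Mid)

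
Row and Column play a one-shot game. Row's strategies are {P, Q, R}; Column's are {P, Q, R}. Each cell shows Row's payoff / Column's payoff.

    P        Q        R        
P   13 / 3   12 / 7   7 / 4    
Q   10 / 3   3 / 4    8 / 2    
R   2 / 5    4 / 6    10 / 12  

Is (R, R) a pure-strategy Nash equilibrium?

Yes

Holding Column at R: Row gets 10 from R, versus 7 from P, 8 from Q. No profitable deviation for Row.
Holding Row at R: Column gets 12 from R, versus 5 from P, 6 from Q. No profitable deviation for Column either.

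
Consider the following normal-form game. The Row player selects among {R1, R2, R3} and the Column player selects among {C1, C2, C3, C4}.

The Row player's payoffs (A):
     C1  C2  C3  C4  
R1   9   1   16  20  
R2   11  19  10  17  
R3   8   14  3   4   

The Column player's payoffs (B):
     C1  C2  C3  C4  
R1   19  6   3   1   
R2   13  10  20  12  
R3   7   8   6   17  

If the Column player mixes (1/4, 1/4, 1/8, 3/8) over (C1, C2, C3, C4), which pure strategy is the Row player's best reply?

R2

The Row player's best reply maximizes expected payoff against the mix.
R1: (1/4)·9 + (1/4)·1 + (1/8)·16 + (3/8)·20 = 12
R2: (1/4)·11 + (1/4)·19 + (1/8)·10 + (3/8)·17 = 121/8
R3: (1/4)·8 + (1/4)·14 + (1/8)·3 + (3/8)·4 = 59/8
Highest expected payoff is 121/8, from R2.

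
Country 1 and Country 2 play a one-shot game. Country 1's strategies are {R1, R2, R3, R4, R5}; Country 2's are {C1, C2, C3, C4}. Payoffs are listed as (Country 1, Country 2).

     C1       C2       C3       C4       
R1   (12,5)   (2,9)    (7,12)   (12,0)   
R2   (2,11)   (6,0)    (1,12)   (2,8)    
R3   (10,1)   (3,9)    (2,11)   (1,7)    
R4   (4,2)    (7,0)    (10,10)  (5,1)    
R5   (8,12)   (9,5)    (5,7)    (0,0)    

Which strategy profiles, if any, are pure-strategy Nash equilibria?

A profile is a Nash equilibrium when each player is best-responding to the other.
Country 1's best responses — vs C1: R1 (payoff 12); vs C2: R5 (payoff 9); vs C3: R4 (payoff 10); vs C4: R1 (payoff 12).
Country 2's best responses — vs R1: C3 (payoff 12); vs R2: C3 (payoff 12); vs R3: C3 (payoff 11); vs R4: C3 (payoff 10); vs R5: C1 (payoff 12).
The only mutual best response is (R4, C3); neither player gains by switching there.

(R4, C3)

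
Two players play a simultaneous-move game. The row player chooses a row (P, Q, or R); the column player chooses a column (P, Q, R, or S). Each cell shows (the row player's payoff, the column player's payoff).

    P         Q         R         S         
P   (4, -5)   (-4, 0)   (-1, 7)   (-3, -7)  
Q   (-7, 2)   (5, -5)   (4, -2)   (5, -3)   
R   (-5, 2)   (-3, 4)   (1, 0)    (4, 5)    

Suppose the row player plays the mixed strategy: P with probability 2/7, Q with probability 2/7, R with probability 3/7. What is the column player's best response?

The column player's best reply maximizes expected payoff against the mix.
P: (2/7)·(-5) + (2/7)·2 + (3/7)·2 = 0
Q: (2/7)·0 + (2/7)·(-5) + (3/7)·4 = 2/7
R: (2/7)·7 + (2/7)·(-2) + (3/7)·0 = 10/7
S: (2/7)·(-7) + (2/7)·(-3) + (3/7)·5 = -5/7
Highest expected payoff is 10/7, from R.

R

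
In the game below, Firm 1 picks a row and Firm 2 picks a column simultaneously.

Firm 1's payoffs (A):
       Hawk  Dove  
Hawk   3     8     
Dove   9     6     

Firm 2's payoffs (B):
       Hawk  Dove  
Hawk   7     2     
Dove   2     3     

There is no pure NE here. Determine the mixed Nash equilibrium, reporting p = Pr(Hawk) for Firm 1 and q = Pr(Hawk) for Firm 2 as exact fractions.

p = 1/6, q = 1/4

Each player's mixing probability is pinned down by making the *other* player indifferent.
Firm 2 indifferent between Hawk and Dove: p·7 + (1−p)·2 = p·2 + (1−p)·3 ⟹ 2 + 5p = 3 + (-1)p ⟹ p = 1/6.
Firm 1 indifferent between Hawk and Dove: q·3 + (1−q)·8 = q·9 + (1−q)·6 ⟹ 8 + (-5)q = 6 + 3q ⟹ q = 1/4.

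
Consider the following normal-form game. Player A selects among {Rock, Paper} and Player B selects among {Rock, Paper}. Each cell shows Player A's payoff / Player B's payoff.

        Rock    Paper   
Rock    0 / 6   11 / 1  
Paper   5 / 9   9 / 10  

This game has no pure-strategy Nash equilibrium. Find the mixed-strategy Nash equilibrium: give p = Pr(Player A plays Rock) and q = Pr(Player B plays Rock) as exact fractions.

p = 1/6, q = 2/7

Each player's mixing probability is pinned down by making the *other* player indifferent.
Player B indifferent between Rock and Paper: p·6 + (1−p)·9 = p·1 + (1−p)·10 ⟹ 9 + (-3)p = 10 + (-9)p ⟹ p = 1/6.
Player A indifferent between Rock and Paper: q·0 + (1−q)·11 = q·5 + (1−q)·9 ⟹ 11 + (-11)q = 9 + (-4)q ⟹ q = 2/7.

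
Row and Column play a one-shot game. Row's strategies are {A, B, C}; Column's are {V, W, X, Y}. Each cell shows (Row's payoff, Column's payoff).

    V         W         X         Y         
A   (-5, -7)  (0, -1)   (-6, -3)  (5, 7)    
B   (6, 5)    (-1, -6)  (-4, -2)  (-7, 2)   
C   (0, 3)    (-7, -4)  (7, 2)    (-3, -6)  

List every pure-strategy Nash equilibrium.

(A, Y) and (B, V)

Find each player's best response to every opponent strategy; NE are the intersections.
Row's best responses — vs V: B (payoff 6); vs W: A (payoff 0); vs X: C (payoff 7); vs Y: A (payoff 5).
Column's best responses — vs A: Y (payoff 7); vs B: V (payoff 5); vs C: V (payoff 3).
Mutual best responses occur at (A, Y) and (B, V); at each, neither player gains by switching.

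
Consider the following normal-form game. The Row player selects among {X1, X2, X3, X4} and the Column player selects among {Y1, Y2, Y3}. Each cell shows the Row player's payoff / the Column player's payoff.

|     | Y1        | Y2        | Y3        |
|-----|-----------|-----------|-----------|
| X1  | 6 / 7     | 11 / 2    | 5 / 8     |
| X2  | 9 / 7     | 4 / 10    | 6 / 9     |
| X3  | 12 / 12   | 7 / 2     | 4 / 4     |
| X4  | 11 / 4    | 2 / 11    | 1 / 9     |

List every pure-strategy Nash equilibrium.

Check mutual best responses: a cell is a NE iff neither player can gain by unilaterally deviating.
The Row player's best responses — vs Y1: X3 (payoff 12); vs Y2: X1 (payoff 11); vs Y3: X2 (payoff 6).
The Column player's best responses — vs X1: Y3 (payoff 8); vs X2: Y2 (payoff 10); vs X3: Y1 (payoff 12); vs X4: Y2 (payoff 11).
The only mutual best response is (X3, Y1); neither player gains by switching there.

(X3, Y1)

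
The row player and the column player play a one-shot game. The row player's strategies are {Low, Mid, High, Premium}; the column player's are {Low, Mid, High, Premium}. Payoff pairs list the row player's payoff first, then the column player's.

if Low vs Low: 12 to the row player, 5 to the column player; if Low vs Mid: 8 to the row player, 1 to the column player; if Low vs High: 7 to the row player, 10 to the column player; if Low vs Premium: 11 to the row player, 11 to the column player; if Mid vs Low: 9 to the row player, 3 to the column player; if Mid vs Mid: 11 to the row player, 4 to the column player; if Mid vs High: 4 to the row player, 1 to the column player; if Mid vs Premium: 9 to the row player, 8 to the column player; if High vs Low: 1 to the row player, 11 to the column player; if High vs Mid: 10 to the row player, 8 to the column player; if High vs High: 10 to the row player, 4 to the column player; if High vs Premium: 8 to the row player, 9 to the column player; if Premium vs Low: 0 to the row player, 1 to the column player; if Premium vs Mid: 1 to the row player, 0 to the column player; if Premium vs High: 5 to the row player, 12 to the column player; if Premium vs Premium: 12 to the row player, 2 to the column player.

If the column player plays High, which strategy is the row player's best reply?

With the column player fixed at High, the row player's payoffs are: Low → 7, Mid → 4, High → 10, Premium → 5.
The maximum is 10, achieved by High.

High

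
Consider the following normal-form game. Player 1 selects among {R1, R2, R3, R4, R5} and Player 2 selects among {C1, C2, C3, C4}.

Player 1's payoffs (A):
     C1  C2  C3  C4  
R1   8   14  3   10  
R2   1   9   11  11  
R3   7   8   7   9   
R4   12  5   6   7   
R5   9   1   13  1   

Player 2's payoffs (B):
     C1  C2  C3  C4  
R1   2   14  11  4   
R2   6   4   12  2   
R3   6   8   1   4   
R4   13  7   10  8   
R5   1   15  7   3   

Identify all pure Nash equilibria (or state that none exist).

A profile is a Nash equilibrium when each player is best-responding to the other.
Player 1's best responses — vs C1: R4 (payoff 12); vs C2: R1 (payoff 14); vs C3: R5 (payoff 13); vs C4: R2 (payoff 11).
Player 2's best responses — vs R1: C2 (payoff 14); vs R2: C3 (payoff 12); vs R3: C2 (payoff 8); vs R4: C1 (payoff 13); vs R5: C2 (payoff 15).
Mutual best responses occur at (R1, C2) and (R4, C1); at each, neither player gains by switching.

(R1, C2) and (R4, C1)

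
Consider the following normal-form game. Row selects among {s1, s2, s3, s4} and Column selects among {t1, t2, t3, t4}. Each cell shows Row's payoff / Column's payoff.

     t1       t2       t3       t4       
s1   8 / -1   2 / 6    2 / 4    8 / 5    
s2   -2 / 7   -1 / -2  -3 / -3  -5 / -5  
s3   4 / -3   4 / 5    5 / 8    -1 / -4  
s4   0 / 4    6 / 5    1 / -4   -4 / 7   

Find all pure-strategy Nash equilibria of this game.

(s3, t3)

Find each player's best response to every opponent strategy; NE are the intersections.
Row's best responses — vs t1: s1 (payoff 8); vs t2: s4 (payoff 6); vs t3: s3 (payoff 5); vs t4: s1 (payoff 8).
Column's best responses — vs s1: t2 (payoff 6); vs s2: t1 (payoff 7); vs s3: t3 (payoff 8); vs s4: t4 (payoff 7).
The only mutual best response is (s3, t3); neither player gains by switching there.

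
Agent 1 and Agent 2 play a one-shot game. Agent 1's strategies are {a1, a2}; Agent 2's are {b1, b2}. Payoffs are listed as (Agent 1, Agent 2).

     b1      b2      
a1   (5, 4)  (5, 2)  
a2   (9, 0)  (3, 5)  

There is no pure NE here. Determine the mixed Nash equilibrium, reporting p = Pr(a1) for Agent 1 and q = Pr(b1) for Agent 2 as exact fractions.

In a mixed NE each player is indifferent between their pure strategies, so the opponent's mix sets the indifference.
Agent 2 indifferent between b1 and b2: p·4 + (1−p)·0 = p·2 + (1−p)·5 ⟹ 0 + 4p = 5 + (-3)p ⟹ p = 5/7.
Agent 1 indifferent between a1 and a2: q·5 + (1−q)·5 = q·9 + (1−q)·3 ⟹ 5 + 0q = 3 + 6q ⟹ q = 1/3.

p = 5/7, q = 1/3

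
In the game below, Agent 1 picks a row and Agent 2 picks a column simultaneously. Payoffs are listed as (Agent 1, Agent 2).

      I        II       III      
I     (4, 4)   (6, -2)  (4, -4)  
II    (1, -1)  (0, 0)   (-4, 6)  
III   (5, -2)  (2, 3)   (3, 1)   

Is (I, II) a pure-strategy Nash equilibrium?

Holding Agent 2 at II: Agent 1 gets 6 from I, versus 0 from II, 2 from III. No profitable deviation for Agent 1.
Holding Agent 1 at I: Agent 2 gets -2 from II but could get 4 by switching to I. Agent 2 has a profitable deviation.

No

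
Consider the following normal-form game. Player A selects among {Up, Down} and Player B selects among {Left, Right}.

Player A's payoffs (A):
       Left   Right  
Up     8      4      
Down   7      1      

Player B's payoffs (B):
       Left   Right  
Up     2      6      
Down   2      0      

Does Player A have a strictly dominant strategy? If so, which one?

Up

Check whether one of Player A's strategies beats all alternatives regardless of what the opponent does.
Up strictly dominates: vs Left: 8 > 7; vs Right: 4 > 1.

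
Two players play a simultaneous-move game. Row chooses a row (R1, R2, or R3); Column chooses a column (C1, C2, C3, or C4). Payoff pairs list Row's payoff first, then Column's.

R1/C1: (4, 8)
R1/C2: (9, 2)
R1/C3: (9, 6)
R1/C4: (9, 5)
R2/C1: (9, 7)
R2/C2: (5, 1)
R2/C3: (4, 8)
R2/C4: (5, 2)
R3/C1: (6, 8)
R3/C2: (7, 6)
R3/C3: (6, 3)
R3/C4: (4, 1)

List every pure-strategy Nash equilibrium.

A profile is a Nash equilibrium when each player is best-responding to the other.
Row's best responses — vs C1: R2 (payoff 9); vs C2: R1 (payoff 9); vs C3: R1 (payoff 9); vs C4: R1 (payoff 9).
Column's best responses — vs R1: C1 (payoff 8); vs R2: C3 (payoff 8); vs R3: C1 (payoff 8).
No cell has both players best-responding. For instance, Row's best reply to C3 is R1, but against R1 Column prefers C1 over C3.

No pure-strategy Nash equilibrium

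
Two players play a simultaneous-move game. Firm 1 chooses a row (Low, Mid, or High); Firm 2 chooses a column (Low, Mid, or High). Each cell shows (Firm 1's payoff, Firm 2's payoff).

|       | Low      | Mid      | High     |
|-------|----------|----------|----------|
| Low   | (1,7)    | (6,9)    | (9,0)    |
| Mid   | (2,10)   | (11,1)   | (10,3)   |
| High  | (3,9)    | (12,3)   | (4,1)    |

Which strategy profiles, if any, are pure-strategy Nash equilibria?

Find each player's best response to every opponent strategy; NE are the intersections.
Firm 1's best responses — vs Low: High (payoff 3); vs Mid: High (payoff 12); vs High: Mid (payoff 10).
Firm 2's best responses — vs Low: Mid (payoff 9); vs Mid: Low (payoff 10); vs High: Low (payoff 9).
The only mutual best response is (High, Low); neither player gains by switching there.

(High, Low)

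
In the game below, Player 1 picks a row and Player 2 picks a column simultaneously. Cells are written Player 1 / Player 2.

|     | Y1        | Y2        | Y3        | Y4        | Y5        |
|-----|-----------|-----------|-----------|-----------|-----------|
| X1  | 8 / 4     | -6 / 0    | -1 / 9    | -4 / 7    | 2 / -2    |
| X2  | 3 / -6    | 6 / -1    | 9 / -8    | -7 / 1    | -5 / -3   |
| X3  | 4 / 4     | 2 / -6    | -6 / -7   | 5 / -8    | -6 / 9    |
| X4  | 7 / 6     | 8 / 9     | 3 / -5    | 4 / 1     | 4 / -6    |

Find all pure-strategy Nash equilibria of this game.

(X4, Y2)

Check mutual best responses: a cell is a NE iff neither player can gain by unilaterally deviating.
Player 1's best responses — vs Y1: X1 (payoff 8); vs Y2: X4 (payoff 8); vs Y3: X2 (payoff 9); vs Y4: X3 (payoff 5); vs Y5: X4 (payoff 4).
Player 2's best responses — vs X1: Y3 (payoff 9); vs X2: Y4 (payoff 1); vs X3: Y5 (payoff 9); vs X4: Y2 (payoff 9).
The only mutual best response is (X4, Y2); neither player gains by switching there.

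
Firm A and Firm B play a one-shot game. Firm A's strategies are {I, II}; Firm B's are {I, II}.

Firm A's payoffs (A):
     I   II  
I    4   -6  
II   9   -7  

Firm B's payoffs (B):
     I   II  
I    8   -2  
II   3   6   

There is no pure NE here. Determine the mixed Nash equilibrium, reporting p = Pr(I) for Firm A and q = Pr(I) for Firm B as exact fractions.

p = 3/13, q = 1/6

Each player's mixing probability is pinned down by making the *other* player indifferent.
Firm B indifferent between I and II: p·8 + (1−p)·3 = p·(-2) + (1−p)·6 ⟹ 3 + 5p = 6 + (-8)p ⟹ p = 3/13.
Firm A indifferent between I and II: q·4 + (1−q)·(-6) = q·9 + (1−q)·(-7) ⟹ (-6) + 10q = (-7) + 16q ⟹ q = 1/6.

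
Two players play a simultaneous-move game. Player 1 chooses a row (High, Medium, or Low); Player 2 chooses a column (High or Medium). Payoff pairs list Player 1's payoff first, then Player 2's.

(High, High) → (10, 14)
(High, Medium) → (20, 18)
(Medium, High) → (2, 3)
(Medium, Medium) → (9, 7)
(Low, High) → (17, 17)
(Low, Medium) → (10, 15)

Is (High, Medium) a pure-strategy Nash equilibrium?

Yes

Holding Player 2 at Medium: Player 1 gets 20 from High, versus 9 from Medium, 10 from Low. No profitable deviation for Player 1.
Holding Player 1 at High: Player 2 gets 18 from Medium, versus 14 from High. No profitable deviation for Player 2 either.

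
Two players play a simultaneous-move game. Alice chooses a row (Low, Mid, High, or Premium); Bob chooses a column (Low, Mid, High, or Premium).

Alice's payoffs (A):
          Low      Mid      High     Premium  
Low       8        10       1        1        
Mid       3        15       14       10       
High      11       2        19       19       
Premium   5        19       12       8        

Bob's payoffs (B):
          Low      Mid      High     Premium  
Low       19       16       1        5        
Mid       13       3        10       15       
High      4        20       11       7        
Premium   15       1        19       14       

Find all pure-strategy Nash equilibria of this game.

There is no pure-strategy Nash equilibrium

A profile is a Nash equilibrium when each player is best-responding to the other.
Alice's best responses — vs Low: High (payoff 11); vs Mid: Premium (payoff 19); vs High: High (payoff 19); vs Premium: High (payoff 19).
Bob's best responses — vs Low: Low (payoff 19); vs Mid: Premium (payoff 15); vs High: Mid (payoff 20); vs Premium: High (payoff 19).
No cell has both players best-responding. For instance, Alice's best reply to Premium is High, but against High Bob prefers Mid over Premium.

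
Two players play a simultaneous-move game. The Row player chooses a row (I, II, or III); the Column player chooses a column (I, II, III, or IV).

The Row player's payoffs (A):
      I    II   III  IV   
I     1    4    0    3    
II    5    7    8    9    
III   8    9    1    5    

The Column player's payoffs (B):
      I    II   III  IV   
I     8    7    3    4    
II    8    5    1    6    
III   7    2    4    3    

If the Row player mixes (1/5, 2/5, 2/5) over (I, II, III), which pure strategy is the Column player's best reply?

I

The Column player's best reply maximizes expected payoff against the mix.
I: (1/5)·8 + (2/5)·8 + (2/5)·7 = 38/5
II: (1/5)·7 + (2/5)·5 + (2/5)·2 = 21/5
III: (1/5)·3 + (2/5)·1 + (2/5)·4 = 13/5
IV: (1/5)·4 + (2/5)·6 + (2/5)·3 = 22/5
Highest expected payoff is 38/5, from I.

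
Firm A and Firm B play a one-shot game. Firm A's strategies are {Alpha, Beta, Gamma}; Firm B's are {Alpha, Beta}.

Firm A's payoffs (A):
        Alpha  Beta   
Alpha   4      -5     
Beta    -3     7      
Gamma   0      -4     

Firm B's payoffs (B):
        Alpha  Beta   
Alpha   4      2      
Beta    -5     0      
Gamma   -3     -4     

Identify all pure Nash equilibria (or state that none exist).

A profile is a Nash equilibrium when each player is best-responding to the other.
Firm A's best responses — vs Alpha: Alpha (payoff 4); vs Beta: Beta (payoff 7).
Firm B's best responses — vs Alpha: Alpha (payoff 4); vs Beta: Beta (payoff 0); vs Gamma: Alpha (payoff -3).
Mutual best responses occur at (Alpha, Alpha) and (Beta, Beta); at each, neither player gains by switching.

(Alpha, Alpha) and (Beta, Beta)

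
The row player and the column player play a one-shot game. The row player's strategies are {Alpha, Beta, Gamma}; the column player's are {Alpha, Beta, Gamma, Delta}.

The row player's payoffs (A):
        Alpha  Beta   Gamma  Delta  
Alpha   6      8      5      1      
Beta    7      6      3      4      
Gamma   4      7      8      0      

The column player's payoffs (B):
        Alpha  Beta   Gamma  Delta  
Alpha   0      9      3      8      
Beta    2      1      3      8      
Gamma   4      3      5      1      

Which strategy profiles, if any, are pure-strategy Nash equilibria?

(Alpha, Beta), (Beta, Delta), and (Gamma, Gamma)

A profile is a Nash equilibrium when each player is best-responding to the other.
The row player's best responses — vs Alpha: Beta (payoff 7); vs Beta: Alpha (payoff 8); vs Gamma: Gamma (payoff 8); vs Delta: Beta (payoff 4).
The column player's best responses — vs Alpha: Beta (payoff 9); vs Beta: Delta (payoff 8); vs Gamma: Gamma (payoff 5).
Mutual best responses occur at (Alpha, Beta), (Beta, Delta), and (Gamma, Gamma); at each, neither player gains by switching.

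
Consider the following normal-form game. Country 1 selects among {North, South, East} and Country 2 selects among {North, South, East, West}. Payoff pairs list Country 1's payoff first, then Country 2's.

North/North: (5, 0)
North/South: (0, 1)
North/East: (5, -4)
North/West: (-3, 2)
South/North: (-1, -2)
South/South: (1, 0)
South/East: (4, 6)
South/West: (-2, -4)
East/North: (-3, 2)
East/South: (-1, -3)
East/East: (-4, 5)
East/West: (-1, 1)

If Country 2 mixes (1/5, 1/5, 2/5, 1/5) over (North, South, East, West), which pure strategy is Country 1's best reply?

Country 1's best reply maximizes expected payoff against the mix.
North: (1/5)·5 + (1/5)·0 + (2/5)·5 + (1/5)·(-3) = 12/5
South: (1/5)·(-1) + (1/5)·1 + (2/5)·4 + (1/5)·(-2) = 6/5
East: (1/5)·(-3) + (1/5)·(-1) + (2/5)·(-4) + (1/5)·(-1) = -13/5
Highest expected payoff is 12/5, from North.

North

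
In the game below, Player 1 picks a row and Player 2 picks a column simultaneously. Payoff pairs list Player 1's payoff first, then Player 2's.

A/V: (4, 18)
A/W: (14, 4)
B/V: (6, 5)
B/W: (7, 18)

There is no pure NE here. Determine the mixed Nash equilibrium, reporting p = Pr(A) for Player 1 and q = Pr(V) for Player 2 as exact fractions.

p = 13/27, q = 7/9

In a mixed NE each player is indifferent between their pure strategies, so the opponent's mix sets the indifference.
Player 2 indifferent between V and W: p·18 + (1−p)·5 = p·4 + (1−p)·18 ⟹ 5 + 13p = 18 + (-14)p ⟹ p = 13/27.
Player 1 indifferent between A and B: q·4 + (1−q)·14 = q·6 + (1−q)·7 ⟹ 14 + (-10)q = 7 + (-1)q ⟹ q = 7/9.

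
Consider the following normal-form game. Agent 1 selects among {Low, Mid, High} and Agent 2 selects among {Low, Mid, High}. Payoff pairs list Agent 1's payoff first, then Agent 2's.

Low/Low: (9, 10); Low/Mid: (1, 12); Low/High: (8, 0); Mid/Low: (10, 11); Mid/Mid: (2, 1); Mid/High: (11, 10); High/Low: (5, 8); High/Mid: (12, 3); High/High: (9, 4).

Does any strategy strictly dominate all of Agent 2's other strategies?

None

Check whether one of Agent 2's strategies beats all alternatives regardless of what the opponent does.
Low is not dominant: against Low, Mid gives 12 > 10.
Mid is not dominant: against Mid, Low gives 11 > 1.
High is not dominant: against Low, Low gives 10 > 0.
No single strategy is best against every opponent action.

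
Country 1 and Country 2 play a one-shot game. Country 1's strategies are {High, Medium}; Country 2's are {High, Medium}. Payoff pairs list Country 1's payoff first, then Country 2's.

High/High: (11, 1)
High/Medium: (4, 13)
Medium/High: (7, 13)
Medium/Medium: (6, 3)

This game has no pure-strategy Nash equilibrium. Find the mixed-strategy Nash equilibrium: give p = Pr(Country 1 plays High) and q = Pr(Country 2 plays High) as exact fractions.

Each player's mixing probability is pinned down by making the *other* player indifferent.
Country 2 indifferent between High and Medium: p·1 + (1−p)·13 = p·13 + (1−p)·3 ⟹ 13 + (-12)p = 3 + 10p ⟹ p = 5/11.
Country 1 indifferent between High and Medium: q·11 + (1−q)·4 = q·7 + (1−q)·6 ⟹ 4 + 7q = 6 + 1q ⟹ q = 1/3.

p = 5/11, q = 1/3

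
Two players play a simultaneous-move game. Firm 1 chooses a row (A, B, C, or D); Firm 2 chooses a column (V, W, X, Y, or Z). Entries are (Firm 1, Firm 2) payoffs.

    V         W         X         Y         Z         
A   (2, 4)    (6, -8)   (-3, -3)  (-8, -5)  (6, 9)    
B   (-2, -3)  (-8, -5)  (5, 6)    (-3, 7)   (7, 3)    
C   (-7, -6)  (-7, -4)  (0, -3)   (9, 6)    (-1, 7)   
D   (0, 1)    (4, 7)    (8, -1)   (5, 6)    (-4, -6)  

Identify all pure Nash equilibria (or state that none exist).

Check mutual best responses: a cell is a NE iff neither player can gain by unilaterally deviating.
Firm 1's best responses — vs V: A (payoff 2); vs W: A (payoff 6); vs X: D (payoff 8); vs Y: C (payoff 9); vs Z: B (payoff 7).
Firm 2's best responses — vs A: Z (payoff 9); vs B: Y (payoff 7); vs C: Z (payoff 7); vs D: W (payoff 7).
No cell has both players best-responding. For instance, Firm 1's best reply to W is A, but against A Firm 2 prefers Z over W.

There is no pure-strategy Nash equilibrium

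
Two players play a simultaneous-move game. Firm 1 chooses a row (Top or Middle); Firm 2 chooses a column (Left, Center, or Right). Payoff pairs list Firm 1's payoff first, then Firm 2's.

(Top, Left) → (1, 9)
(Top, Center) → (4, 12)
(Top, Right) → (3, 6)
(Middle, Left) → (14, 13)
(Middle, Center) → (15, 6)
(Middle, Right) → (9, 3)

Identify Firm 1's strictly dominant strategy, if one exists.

A strategy is strictly dominant if it gives Firm 1 a strictly higher payoff than every other strategy, against every choice by the opponent.
Middle strictly dominates: vs Left: 14 > 1; vs Center: 15 > 4; vs Right: 9 > 3.

Middle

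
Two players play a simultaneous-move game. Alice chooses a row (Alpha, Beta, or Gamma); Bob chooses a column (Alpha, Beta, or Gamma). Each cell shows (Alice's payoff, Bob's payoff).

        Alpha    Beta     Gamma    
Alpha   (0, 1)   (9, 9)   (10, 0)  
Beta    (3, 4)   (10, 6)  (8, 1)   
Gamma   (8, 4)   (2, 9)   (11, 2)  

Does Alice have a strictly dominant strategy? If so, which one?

None

Check whether one of Alice's strategies beats all alternatives regardless of what the opponent does.
Alpha is not dominant: against Alpha, Beta gives 3 > 0.
Beta is not dominant: against Alpha, Gamma gives 8 > 3.
Gamma is not dominant: against Beta, Alpha gives 9 > 2.
No single strategy is best against every opponent action.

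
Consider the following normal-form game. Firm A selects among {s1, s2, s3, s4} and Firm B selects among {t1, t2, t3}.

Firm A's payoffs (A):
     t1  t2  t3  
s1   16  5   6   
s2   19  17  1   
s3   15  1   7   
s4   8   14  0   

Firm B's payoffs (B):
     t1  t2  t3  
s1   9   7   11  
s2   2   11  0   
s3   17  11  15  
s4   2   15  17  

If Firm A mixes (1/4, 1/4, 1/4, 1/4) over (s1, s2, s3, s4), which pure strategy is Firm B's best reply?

Firm B's best reply maximizes expected payoff against the mix.
t1: (1/4)·9 + (1/4)·2 + (1/4)·17 + (1/4)·2 = 15/2
t2: (1/4)·7 + (1/4)·11 + (1/4)·11 + (1/4)·15 = 11
t3: (1/4)·11 + (1/4)·0 + (1/4)·15 + (1/4)·17 = 43/4
Highest expected payoff is 11, from t2.

t2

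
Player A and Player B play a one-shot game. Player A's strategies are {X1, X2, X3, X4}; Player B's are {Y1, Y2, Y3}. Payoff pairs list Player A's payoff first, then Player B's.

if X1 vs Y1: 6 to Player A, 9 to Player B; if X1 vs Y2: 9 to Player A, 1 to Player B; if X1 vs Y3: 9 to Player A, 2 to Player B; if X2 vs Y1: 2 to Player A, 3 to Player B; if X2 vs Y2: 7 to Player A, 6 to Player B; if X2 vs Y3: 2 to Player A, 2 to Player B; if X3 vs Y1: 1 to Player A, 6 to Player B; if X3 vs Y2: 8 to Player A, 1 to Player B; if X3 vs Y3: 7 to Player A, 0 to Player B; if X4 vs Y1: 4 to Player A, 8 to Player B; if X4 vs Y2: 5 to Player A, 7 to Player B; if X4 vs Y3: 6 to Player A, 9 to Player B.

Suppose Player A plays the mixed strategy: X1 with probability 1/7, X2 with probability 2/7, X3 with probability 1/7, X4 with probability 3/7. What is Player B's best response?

Y1

Player B's best reply maximizes expected payoff against the mix.
Y1: (1/7)·9 + (2/7)·3 + (1/7)·6 + (3/7)·8 = 45/7
Y2: (1/7)·1 + (2/7)·6 + (1/7)·1 + (3/7)·7 = 5
Y3: (1/7)·2 + (2/7)·2 + (1/7)·0 + (3/7)·9 = 33/7
Highest expected payoff is 45/7, from Y1.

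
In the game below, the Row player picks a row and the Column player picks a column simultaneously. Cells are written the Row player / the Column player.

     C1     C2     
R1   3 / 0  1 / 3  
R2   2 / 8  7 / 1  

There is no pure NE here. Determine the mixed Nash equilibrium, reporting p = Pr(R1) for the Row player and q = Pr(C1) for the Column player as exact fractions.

p = 7/10, q = 6/7

Each player's mixing probability is pinned down by making the *other* player indifferent.
The Column player indifferent between C1 and C2: p·0 + (1−p)·8 = p·3 + (1−p)·1 ⟹ 8 + (-8)p = 1 + 2p ⟹ p = 7/10.
The Row player indifferent between R1 and R2: q·3 + (1−q)·1 = q·2 + (1−q)·7 ⟹ 1 + 2q = 7 + (-5)q ⟹ q = 6/7.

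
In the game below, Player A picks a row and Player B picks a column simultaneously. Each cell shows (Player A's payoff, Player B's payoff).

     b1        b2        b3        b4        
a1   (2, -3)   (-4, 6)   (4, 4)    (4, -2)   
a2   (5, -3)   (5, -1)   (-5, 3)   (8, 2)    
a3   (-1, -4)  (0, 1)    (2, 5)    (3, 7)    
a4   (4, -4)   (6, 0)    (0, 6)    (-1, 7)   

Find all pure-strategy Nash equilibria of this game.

Find each player's best response to every opponent strategy; NE are the intersections.
Player A's best responses — vs b1: a2 (payoff 5); vs b2: a4 (payoff 6); vs b3: a1 (payoff 4); vs b4: a2 (payoff 8).
Player B's best responses — vs a1: b2 (payoff 6); vs a2: b3 (payoff 3); vs a3: b4 (payoff 7); vs a4: b4 (payoff 7).
No cell has both players best-responding. For instance, Player A's best reply to b1 is a2, but against a2 Player B prefers b3 over b1.

There is no pure-strategy Nash equilibrium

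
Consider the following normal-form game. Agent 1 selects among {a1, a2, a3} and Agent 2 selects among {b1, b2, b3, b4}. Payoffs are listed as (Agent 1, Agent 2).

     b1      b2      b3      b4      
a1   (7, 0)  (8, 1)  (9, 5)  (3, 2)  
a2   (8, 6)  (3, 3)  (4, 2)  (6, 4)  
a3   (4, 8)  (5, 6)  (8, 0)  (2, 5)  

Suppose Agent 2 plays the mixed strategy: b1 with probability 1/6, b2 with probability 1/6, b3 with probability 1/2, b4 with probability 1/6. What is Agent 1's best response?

Compute Agent 1's expected payoff from each pure strategy against the given mix.
a1: (1/6)·7 + (1/6)·8 + (1/2)·9 + (1/6)·3 = 15/2
a2: (1/6)·8 + (1/6)·3 + (1/2)·4 + (1/6)·6 = 29/6
a3: (1/6)·4 + (1/6)·5 + (1/2)·8 + (1/6)·2 = 35/6
Highest expected payoff is 15/2, from a1.

a1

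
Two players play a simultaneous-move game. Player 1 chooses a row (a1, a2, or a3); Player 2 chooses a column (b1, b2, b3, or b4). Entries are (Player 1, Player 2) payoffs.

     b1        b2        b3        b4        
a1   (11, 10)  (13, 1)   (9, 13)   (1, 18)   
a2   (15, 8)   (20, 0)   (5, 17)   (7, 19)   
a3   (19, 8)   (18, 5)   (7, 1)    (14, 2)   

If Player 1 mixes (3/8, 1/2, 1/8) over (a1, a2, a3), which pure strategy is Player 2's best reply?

b4

Compute Player 2's expected payoff from each pure strategy against the given mix.
b1: (3/8)·10 + (1/2)·8 + (1/8)·8 = 35/4
b2: (3/8)·1 + (1/2)·0 + (1/8)·5 = 1
b3: (3/8)·13 + (1/2)·17 + (1/8)·1 = 27/2
b4: (3/8)·18 + (1/2)·19 + (1/8)·2 = 33/2
Highest expected payoff is 33/2, from b4.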